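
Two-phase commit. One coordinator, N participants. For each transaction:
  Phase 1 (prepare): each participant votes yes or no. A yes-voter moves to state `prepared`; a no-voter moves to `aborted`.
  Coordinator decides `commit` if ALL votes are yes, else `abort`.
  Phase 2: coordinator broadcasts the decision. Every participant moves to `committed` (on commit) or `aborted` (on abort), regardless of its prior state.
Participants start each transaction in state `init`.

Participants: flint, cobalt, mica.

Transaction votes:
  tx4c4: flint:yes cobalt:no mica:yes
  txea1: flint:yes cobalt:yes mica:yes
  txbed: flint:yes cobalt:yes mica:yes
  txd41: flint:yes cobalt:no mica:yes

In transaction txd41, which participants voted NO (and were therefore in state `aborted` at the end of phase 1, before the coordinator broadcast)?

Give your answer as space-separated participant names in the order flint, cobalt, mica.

Answer: cobalt

Derivation:
Txn txd41 phase 1: flint yes -> prepared; cobalt no -> aborted; mica yes -> prepared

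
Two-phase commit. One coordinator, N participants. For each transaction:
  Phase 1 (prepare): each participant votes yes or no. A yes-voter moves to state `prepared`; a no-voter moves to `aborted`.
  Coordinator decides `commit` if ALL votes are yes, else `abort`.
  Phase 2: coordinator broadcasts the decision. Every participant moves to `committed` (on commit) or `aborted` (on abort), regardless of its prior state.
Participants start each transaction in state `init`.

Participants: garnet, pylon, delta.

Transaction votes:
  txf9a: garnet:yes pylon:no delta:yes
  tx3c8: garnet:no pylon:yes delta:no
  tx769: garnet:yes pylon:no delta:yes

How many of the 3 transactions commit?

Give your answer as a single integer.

Answer: 0

Derivation:
txf9a: no from pylon -> abort (commits=0)
tx3c8: no from garnet, delta -> abort (commits=0)
tx769: no from pylon -> abort (commits=0)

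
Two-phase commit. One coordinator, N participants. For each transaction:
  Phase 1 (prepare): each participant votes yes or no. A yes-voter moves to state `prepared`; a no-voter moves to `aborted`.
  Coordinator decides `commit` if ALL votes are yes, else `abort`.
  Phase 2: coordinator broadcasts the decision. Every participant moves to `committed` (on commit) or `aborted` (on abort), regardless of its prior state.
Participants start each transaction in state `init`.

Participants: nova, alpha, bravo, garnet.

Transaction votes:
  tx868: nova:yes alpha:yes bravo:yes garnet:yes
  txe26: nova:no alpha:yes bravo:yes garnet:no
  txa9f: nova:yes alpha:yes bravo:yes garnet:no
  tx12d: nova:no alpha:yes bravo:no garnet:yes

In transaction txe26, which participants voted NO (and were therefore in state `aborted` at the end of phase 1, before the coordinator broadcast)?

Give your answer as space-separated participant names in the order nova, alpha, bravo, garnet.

Answer: nova garnet

Derivation:
Txn txe26 phase 1: nova no -> aborted; alpha yes -> prepared; bravo yes -> prepared; garnet no -> aborted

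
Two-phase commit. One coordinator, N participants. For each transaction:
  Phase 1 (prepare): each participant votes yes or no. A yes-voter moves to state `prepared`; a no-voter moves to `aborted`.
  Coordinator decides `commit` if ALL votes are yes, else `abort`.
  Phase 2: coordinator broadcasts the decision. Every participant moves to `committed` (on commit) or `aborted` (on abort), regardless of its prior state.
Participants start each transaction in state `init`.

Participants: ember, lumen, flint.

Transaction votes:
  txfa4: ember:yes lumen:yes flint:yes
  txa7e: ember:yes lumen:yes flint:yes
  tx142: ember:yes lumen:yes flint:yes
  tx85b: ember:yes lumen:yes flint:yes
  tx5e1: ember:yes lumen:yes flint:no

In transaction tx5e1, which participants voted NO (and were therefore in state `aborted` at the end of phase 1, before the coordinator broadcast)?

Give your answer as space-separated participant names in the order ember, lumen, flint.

Txn tx5e1 phase 1: ember yes -> prepared; lumen yes -> prepared; flint no -> aborted

Answer: flint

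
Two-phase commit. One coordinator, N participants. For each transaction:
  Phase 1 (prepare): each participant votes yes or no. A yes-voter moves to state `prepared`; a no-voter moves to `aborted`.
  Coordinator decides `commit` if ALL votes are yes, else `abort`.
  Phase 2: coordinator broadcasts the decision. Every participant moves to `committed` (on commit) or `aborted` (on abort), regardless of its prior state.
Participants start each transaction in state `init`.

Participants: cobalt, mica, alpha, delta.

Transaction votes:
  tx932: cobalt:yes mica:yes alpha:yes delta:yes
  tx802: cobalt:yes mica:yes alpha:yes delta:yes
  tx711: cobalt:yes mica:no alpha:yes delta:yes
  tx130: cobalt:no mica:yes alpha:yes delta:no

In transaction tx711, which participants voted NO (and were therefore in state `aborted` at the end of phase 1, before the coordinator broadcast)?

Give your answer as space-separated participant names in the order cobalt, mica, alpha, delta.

Answer: mica

Derivation:
Txn tx711 phase 1: cobalt yes -> prepared; mica no -> aborted; alpha yes -> prepared; delta yes -> prepared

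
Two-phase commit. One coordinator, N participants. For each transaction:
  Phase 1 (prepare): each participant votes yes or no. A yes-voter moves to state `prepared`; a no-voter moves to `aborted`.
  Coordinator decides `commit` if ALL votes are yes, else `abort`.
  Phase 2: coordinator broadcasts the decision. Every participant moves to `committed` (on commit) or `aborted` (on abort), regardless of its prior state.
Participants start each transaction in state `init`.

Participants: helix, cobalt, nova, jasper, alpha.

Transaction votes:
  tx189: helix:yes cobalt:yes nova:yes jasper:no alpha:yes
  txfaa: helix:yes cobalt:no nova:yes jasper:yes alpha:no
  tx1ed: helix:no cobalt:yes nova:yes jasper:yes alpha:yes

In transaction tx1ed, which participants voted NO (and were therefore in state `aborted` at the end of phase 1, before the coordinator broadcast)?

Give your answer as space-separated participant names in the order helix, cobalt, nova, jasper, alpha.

Txn tx1ed phase 1: helix no -> aborted; cobalt yes -> prepared; nova yes -> prepared; jasper yes -> prepared; alpha yes -> prepared

Answer: helix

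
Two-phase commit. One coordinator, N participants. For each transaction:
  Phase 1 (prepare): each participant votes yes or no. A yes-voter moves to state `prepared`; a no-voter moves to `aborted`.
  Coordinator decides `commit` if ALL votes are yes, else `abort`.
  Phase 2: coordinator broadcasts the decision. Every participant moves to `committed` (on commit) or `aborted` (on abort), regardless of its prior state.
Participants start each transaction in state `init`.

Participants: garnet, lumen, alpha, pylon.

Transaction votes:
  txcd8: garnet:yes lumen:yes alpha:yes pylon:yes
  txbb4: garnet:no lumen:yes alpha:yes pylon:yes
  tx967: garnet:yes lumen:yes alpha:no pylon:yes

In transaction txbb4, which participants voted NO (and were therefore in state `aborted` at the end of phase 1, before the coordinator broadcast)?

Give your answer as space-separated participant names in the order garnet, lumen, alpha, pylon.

Txn txbb4 phase 1: garnet no -> aborted; lumen yes -> prepared; alpha yes -> prepared; pylon yes -> prepared

Answer: garnet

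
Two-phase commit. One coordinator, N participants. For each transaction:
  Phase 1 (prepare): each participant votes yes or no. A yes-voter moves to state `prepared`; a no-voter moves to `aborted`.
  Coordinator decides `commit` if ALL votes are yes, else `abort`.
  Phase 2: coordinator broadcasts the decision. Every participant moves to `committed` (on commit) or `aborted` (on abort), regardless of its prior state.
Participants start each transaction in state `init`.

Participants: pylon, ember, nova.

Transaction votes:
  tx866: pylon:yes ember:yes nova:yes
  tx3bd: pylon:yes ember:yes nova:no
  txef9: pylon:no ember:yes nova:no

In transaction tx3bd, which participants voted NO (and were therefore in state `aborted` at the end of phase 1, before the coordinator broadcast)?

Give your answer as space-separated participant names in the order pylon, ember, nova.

Answer: nova

Derivation:
Txn tx3bd phase 1: pylon yes -> prepared; ember yes -> prepared; nova no -> aborted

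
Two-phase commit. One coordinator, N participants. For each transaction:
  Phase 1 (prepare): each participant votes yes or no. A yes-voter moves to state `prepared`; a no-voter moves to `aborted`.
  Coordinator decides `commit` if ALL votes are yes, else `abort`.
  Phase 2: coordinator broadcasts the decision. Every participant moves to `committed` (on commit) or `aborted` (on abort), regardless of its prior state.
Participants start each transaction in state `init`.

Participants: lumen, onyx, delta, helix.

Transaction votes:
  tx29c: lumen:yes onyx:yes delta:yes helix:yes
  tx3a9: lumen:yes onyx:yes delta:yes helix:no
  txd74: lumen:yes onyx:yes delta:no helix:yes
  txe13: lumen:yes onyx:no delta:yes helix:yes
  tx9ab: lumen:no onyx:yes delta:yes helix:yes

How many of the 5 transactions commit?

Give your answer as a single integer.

Answer: 1

Derivation:
tx29c: all yes -> commit (commits=1)
tx3a9: no from helix -> abort (commits=1)
txd74: no from delta -> abort (commits=1)
txe13: no from onyx -> abort (commits=1)
tx9ab: no from lumen -> abort (commits=1)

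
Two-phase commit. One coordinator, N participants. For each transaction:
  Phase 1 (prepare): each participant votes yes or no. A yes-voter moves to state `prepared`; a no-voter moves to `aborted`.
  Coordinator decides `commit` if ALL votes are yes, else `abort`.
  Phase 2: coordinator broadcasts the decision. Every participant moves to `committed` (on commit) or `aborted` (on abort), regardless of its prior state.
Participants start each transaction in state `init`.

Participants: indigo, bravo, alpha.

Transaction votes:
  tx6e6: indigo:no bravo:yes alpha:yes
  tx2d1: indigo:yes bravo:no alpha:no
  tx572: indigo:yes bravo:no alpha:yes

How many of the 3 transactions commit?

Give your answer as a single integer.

Answer: 0

Derivation:
tx6e6: no from indigo -> abort (commits=0)
tx2d1: no from bravo, alpha -> abort (commits=0)
tx572: no from bravo -> abort (commits=0)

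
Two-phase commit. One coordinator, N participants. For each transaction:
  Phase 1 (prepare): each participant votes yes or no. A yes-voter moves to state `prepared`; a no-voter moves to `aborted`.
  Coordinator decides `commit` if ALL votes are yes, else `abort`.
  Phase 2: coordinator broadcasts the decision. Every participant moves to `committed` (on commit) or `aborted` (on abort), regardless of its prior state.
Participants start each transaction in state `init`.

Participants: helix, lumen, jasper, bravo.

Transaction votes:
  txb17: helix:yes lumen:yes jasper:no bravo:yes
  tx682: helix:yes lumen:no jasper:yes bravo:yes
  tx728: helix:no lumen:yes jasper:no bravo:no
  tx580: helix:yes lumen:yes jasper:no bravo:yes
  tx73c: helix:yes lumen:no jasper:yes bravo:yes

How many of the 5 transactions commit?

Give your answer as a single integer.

Answer: 0

Derivation:
txb17: no from jasper -> abort (commits=0)
tx682: no from lumen -> abort (commits=0)
tx728: no from helix, jasper, bravo -> abort (commits=0)
tx580: no from jasper -> abort (commits=0)
tx73c: no from lumen -> abort (commits=0)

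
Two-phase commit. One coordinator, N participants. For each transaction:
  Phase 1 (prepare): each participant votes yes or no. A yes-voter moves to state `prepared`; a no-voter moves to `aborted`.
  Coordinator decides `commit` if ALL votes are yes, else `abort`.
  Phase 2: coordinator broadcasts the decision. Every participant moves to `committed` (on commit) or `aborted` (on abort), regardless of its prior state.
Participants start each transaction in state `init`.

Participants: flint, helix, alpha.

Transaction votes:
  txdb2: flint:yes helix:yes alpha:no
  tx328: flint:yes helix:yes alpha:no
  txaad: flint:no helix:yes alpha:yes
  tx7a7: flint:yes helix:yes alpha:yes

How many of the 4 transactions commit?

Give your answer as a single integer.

Answer: 1

Derivation:
txdb2: no from alpha -> abort (commits=0)
tx328: no from alpha -> abort (commits=0)
txaad: no from flint -> abort (commits=0)
tx7a7: all yes -> commit (commits=1)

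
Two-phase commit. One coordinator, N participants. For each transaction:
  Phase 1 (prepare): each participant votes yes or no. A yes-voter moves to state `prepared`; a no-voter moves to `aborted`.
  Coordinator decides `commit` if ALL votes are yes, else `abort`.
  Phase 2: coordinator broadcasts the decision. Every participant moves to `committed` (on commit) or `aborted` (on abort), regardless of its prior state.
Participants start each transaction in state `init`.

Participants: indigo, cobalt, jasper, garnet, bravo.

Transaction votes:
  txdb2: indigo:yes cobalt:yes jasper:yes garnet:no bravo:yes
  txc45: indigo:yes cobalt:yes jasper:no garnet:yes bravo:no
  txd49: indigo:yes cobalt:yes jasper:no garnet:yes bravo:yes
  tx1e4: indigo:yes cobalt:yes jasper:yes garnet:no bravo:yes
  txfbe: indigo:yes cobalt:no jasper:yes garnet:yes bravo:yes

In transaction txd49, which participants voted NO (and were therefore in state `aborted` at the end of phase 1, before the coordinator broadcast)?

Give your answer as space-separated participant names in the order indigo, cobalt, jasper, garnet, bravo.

Answer: jasper

Derivation:
Txn txd49 phase 1: indigo yes -> prepared; cobalt yes -> prepared; jasper no -> aborted; garnet yes -> prepared; bravo yes -> prepared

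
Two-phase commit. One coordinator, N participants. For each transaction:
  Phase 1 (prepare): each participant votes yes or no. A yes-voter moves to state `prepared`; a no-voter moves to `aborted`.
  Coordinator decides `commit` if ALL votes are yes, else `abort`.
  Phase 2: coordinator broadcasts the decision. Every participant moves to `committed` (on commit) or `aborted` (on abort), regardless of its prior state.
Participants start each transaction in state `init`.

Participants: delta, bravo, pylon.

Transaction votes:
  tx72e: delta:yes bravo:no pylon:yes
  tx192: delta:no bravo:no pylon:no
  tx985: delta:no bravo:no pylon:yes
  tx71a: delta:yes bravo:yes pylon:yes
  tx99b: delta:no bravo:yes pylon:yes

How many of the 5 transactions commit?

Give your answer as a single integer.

tx72e: no from bravo -> abort (commits=0)
tx192: no from delta, bravo, pylon -> abort (commits=0)
tx985: no from delta, bravo -> abort (commits=0)
tx71a: all yes -> commit (commits=1)
tx99b: no from delta -> abort (commits=1)

Answer: 1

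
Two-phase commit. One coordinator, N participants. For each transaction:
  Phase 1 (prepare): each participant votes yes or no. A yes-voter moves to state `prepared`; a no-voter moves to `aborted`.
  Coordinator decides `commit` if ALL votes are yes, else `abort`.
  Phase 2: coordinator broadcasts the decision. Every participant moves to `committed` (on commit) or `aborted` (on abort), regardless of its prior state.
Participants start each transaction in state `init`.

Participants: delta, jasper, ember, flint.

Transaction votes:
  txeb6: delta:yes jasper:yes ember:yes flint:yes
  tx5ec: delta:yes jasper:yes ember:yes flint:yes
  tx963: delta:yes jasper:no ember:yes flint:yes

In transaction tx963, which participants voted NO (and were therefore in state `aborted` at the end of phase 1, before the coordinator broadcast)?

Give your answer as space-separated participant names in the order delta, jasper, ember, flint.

Answer: jasper

Derivation:
Txn tx963 phase 1: delta yes -> prepared; jasper no -> aborted; ember yes -> prepared; flint yes -> prepared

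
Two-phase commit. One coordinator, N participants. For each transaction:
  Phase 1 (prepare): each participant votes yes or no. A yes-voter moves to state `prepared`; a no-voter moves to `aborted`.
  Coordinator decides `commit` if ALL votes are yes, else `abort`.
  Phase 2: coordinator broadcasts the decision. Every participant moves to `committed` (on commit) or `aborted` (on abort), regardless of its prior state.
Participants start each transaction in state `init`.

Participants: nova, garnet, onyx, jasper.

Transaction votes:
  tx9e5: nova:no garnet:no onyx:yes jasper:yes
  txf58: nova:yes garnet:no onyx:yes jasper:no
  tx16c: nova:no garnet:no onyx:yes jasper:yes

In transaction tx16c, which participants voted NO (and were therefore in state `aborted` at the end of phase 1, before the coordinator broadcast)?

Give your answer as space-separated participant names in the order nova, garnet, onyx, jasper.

Answer: nova garnet

Derivation:
Txn tx16c phase 1: nova no -> aborted; garnet no -> aborted; onyx yes -> prepared; jasper yes -> prepared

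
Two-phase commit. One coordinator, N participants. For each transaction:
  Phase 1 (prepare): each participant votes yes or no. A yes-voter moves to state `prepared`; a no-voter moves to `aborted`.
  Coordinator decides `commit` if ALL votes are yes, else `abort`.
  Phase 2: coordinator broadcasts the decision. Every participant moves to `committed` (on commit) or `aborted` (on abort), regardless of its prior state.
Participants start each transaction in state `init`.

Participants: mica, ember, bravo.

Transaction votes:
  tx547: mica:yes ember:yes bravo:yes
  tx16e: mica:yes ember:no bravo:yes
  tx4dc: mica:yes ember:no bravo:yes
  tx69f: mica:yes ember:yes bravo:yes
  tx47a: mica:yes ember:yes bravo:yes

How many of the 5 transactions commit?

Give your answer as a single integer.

Answer: 3

Derivation:
tx547: all yes -> commit (commits=1)
tx16e: no from ember -> abort (commits=1)
tx4dc: no from ember -> abort (commits=1)
tx69f: all yes -> commit (commits=2)
tx47a: all yes -> commit (commits=3)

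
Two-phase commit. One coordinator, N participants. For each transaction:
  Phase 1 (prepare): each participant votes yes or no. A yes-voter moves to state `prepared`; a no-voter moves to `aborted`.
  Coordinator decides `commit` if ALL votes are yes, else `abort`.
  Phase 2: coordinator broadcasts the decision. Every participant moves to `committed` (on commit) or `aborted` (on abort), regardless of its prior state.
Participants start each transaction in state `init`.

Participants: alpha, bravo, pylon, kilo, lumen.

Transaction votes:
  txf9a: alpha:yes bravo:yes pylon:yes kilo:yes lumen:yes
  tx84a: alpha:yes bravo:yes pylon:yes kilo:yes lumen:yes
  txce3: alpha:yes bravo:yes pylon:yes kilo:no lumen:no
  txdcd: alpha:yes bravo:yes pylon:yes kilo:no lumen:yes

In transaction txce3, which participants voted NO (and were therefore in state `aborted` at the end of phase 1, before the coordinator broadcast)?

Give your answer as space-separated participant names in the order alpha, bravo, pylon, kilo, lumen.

Answer: kilo lumen

Derivation:
Txn txce3 phase 1: alpha yes -> prepared; bravo yes -> prepared; pylon yes -> prepared; kilo no -> aborted; lumen no -> aborted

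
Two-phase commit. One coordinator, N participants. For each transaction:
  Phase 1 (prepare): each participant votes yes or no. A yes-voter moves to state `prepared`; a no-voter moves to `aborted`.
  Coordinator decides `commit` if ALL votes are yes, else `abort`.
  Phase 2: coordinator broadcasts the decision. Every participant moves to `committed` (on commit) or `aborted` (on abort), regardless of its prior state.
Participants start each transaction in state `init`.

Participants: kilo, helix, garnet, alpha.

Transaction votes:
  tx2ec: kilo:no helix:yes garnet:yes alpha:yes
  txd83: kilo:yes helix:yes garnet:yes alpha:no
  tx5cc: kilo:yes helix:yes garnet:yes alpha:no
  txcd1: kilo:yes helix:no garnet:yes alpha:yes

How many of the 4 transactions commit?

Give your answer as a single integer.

Answer: 0

Derivation:
tx2ec: no from kilo -> abort (commits=0)
txd83: no from alpha -> abort (commits=0)
tx5cc: no from alpha -> abort (commits=0)
txcd1: no from helix -> abort (commits=0)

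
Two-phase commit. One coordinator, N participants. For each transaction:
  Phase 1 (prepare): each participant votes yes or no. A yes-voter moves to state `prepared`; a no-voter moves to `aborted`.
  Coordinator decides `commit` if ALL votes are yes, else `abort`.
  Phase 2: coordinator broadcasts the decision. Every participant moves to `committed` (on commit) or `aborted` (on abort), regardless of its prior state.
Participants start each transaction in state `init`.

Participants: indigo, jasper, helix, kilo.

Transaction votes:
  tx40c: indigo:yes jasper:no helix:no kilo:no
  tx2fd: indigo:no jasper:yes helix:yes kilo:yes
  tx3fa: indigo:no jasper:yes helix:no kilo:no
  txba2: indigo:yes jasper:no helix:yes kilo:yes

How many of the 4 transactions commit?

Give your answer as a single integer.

Answer: 0

Derivation:
tx40c: no from jasper, helix, kilo -> abort (commits=0)
tx2fd: no from indigo -> abort (commits=0)
tx3fa: no from indigo, helix, kilo -> abort (commits=0)
txba2: no from jasper -> abort (commits=0)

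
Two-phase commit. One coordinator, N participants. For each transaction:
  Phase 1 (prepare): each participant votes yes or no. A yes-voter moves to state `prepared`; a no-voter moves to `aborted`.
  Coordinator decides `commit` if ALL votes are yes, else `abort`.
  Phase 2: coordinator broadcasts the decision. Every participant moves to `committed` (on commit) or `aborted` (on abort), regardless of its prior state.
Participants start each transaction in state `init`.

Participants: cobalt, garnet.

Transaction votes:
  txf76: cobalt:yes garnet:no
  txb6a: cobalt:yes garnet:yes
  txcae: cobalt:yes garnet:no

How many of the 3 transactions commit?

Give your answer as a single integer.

Answer: 1

Derivation:
txf76: no from garnet -> abort (commits=0)
txb6a: all yes -> commit (commits=1)
txcae: no from garnet -> abort (commits=1)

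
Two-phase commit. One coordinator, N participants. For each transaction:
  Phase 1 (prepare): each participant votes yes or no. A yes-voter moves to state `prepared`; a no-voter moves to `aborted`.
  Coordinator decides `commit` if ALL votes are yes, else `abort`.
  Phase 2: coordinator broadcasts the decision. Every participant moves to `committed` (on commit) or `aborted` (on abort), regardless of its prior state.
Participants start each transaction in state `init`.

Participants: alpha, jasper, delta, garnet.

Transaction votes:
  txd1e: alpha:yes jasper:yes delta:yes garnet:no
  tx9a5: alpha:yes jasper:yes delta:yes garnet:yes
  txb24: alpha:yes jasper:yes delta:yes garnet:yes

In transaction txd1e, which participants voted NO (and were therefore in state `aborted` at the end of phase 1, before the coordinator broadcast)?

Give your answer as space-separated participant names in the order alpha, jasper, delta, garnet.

Answer: garnet

Derivation:
Txn txd1e phase 1: alpha yes -> prepared; jasper yes -> prepared; delta yes -> prepared; garnet no -> aborted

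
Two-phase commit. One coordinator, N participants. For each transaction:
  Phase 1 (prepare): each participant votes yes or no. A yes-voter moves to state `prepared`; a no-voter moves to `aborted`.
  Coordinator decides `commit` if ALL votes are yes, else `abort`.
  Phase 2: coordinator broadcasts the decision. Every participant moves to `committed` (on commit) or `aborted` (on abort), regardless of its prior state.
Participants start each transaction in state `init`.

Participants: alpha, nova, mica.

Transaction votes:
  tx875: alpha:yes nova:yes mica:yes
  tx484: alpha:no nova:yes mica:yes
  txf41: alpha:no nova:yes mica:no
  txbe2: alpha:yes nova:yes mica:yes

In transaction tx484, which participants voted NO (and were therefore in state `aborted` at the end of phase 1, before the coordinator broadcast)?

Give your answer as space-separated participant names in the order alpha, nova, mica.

Answer: alpha

Derivation:
Txn tx484 phase 1: alpha no -> aborted; nova yes -> prepared; mica yes -> prepared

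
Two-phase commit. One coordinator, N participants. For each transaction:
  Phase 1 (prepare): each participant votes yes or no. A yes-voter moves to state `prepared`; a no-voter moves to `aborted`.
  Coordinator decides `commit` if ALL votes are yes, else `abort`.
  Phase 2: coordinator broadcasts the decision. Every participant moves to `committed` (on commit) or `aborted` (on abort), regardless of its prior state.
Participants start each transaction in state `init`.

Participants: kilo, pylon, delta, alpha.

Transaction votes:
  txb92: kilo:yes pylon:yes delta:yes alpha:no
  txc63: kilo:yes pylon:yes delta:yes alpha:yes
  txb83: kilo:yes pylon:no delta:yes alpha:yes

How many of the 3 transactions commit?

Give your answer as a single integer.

Answer: 1

Derivation:
txb92: no from alpha -> abort (commits=0)
txc63: all yes -> commit (commits=1)
txb83: no from pylon -> abort (commits=1)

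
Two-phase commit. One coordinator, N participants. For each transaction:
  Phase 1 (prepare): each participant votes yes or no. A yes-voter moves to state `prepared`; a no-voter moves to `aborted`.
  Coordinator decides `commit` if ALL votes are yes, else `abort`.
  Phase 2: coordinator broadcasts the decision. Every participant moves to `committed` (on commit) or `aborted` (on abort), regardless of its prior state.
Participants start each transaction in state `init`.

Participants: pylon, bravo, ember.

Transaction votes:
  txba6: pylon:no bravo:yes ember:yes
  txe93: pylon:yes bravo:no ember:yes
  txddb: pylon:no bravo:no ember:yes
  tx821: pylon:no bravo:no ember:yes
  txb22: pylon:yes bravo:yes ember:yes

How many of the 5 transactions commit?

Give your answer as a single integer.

Answer: 1

Derivation:
txba6: no from pylon -> abort (commits=0)
txe93: no from bravo -> abort (commits=0)
txddb: no from pylon, bravo -> abort (commits=0)
tx821: no from pylon, bravo -> abort (commits=0)
txb22: all yes -> commit (commits=1)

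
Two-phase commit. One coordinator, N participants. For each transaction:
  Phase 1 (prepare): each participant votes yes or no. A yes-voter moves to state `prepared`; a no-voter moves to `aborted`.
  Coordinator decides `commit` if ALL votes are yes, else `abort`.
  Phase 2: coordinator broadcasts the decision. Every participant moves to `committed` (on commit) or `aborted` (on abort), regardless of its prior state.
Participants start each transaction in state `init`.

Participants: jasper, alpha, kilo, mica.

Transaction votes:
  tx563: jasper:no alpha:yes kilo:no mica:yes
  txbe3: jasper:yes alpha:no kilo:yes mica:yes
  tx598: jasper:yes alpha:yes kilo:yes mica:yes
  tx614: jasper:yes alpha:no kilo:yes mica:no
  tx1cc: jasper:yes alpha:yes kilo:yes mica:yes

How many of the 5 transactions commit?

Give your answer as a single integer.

tx563: no from jasper, kilo -> abort (commits=0)
txbe3: no from alpha -> abort (commits=0)
tx598: all yes -> commit (commits=1)
tx614: no from alpha, mica -> abort (commits=1)
tx1cc: all yes -> commit (commits=2)

Answer: 2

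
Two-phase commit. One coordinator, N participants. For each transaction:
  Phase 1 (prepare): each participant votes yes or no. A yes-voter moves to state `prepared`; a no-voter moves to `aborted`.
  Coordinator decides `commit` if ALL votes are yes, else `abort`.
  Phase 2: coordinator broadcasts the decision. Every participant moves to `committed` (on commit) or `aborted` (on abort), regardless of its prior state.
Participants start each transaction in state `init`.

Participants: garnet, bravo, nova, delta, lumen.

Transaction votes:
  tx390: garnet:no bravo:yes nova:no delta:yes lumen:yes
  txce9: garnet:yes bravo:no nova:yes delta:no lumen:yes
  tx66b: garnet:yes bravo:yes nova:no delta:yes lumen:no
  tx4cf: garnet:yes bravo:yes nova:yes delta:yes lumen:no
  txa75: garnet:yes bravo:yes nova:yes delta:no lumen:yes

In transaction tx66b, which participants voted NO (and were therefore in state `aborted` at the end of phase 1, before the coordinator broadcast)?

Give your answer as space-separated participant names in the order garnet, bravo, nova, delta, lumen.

Answer: nova lumen

Derivation:
Txn tx66b phase 1: garnet yes -> prepared; bravo yes -> prepared; nova no -> aborted; delta yes -> prepared; lumen no -> aborted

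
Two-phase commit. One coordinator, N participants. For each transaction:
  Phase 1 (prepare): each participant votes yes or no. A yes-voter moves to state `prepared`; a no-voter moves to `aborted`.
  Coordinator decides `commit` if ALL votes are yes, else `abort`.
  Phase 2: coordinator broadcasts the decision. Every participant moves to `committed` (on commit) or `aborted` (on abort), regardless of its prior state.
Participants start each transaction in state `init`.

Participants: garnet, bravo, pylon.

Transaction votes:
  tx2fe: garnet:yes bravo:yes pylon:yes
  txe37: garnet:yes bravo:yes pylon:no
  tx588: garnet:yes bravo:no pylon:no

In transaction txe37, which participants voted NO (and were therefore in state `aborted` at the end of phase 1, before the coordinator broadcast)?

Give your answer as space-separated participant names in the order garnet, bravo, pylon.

Answer: pylon

Derivation:
Txn txe37 phase 1: garnet yes -> prepared; bravo yes -> prepared; pylon no -> aborted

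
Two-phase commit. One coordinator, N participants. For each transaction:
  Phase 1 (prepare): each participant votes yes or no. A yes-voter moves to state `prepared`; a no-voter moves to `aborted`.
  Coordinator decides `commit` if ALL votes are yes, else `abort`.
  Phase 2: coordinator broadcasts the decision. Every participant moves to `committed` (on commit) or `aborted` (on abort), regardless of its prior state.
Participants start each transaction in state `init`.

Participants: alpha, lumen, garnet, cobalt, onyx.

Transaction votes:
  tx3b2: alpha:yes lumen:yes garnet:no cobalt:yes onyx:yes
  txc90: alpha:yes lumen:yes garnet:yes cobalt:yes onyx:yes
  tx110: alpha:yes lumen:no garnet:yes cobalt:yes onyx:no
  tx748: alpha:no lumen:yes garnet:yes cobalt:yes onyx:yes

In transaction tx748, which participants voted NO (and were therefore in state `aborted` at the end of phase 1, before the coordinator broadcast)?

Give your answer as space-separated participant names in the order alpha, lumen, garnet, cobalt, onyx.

Txn tx748 phase 1: alpha no -> aborted; lumen yes -> prepared; garnet yes -> prepared; cobalt yes -> prepared; onyx yes -> prepared

Answer: alpha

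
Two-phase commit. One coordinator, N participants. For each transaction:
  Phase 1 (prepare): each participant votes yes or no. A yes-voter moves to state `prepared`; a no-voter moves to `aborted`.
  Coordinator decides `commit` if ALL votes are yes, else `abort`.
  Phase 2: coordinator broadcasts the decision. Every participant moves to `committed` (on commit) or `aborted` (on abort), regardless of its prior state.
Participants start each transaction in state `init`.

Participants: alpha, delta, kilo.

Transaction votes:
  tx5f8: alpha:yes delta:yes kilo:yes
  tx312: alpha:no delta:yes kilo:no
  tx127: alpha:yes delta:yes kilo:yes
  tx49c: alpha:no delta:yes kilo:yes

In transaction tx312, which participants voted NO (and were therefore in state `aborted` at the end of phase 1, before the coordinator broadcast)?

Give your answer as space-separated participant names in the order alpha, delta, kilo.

Answer: alpha kilo

Derivation:
Txn tx312 phase 1: alpha no -> aborted; delta yes -> prepared; kilo no -> aborted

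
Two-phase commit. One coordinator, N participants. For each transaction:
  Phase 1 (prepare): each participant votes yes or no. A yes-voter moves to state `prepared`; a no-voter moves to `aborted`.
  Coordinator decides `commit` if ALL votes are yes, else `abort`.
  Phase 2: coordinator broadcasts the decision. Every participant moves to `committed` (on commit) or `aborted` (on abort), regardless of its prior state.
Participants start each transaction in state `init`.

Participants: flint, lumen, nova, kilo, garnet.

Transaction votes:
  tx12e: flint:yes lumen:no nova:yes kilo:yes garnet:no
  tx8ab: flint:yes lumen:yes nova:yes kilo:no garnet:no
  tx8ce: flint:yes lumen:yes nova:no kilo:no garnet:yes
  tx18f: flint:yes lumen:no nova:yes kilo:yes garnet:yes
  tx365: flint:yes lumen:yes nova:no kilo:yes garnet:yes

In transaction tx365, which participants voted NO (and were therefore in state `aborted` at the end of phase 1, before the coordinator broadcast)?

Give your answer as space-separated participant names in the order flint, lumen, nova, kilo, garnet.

Txn tx365 phase 1: flint yes -> prepared; lumen yes -> prepared; nova no -> aborted; kilo yes -> prepared; garnet yes -> prepared

Answer: nova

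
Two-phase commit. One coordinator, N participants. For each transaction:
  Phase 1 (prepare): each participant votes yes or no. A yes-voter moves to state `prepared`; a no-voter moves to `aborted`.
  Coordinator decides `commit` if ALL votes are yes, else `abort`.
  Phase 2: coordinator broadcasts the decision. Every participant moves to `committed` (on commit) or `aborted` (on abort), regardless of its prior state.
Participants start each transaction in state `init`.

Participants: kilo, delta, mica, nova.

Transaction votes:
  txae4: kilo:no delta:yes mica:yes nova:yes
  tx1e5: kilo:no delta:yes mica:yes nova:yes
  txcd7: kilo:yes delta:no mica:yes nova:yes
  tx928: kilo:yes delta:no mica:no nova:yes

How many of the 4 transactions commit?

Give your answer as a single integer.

Answer: 0

Derivation:
txae4: no from kilo -> abort (commits=0)
tx1e5: no from kilo -> abort (commits=0)
txcd7: no from delta -> abort (commits=0)
tx928: no from delta, mica -> abort (commits=0)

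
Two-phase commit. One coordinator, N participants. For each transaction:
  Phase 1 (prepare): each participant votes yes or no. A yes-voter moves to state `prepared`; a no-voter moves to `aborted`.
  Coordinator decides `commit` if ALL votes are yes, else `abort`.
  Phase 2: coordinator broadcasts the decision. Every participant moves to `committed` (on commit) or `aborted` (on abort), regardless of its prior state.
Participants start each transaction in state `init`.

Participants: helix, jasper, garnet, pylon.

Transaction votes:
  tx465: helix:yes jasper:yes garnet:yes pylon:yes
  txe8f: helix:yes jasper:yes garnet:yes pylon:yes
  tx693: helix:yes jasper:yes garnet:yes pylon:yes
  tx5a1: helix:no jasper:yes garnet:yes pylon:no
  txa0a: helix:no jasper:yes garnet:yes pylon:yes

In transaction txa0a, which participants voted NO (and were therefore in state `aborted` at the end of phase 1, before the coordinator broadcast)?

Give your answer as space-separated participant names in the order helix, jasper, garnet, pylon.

Answer: helix

Derivation:
Txn txa0a phase 1: helix no -> aborted; jasper yes -> prepared; garnet yes -> prepared; pylon yes -> prepared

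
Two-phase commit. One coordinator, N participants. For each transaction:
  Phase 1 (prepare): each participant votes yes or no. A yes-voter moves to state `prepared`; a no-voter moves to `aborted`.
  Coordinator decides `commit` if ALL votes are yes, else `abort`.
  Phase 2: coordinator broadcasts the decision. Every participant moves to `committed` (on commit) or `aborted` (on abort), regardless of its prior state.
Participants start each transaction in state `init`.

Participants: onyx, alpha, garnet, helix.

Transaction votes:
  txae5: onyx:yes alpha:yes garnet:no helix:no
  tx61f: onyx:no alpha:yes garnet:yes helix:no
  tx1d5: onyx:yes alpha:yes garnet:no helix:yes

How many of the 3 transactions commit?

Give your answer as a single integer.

txae5: no from garnet, helix -> abort (commits=0)
tx61f: no from onyx, helix -> abort (commits=0)
tx1d5: no from garnet -> abort (commits=0)

Answer: 0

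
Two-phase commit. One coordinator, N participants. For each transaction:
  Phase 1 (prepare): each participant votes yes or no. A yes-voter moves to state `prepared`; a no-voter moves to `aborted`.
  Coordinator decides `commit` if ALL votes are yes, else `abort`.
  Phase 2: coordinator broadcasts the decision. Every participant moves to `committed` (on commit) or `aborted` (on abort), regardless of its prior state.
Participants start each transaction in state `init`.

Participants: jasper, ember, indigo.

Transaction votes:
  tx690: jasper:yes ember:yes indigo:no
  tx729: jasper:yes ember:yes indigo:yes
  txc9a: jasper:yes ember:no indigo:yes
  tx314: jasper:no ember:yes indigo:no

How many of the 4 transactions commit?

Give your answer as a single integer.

tx690: no from indigo -> abort (commits=0)
tx729: all yes -> commit (commits=1)
txc9a: no from ember -> abort (commits=1)
tx314: no from jasper, indigo -> abort (commits=1)

Answer: 1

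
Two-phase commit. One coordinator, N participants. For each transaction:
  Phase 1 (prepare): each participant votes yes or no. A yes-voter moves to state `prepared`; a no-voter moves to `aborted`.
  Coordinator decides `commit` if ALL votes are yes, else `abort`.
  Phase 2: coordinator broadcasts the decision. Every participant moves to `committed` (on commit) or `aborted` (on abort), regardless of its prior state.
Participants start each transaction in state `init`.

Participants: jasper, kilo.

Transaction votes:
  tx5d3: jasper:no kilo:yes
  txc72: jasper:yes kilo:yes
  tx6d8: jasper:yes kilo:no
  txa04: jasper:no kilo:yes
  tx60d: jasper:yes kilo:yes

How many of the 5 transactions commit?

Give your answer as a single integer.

Answer: 2

Derivation:
tx5d3: no from jasper -> abort (commits=0)
txc72: all yes -> commit (commits=1)
tx6d8: no from kilo -> abort (commits=1)
txa04: no from jasper -> abort (commits=1)
tx60d: all yes -> commit (commits=2)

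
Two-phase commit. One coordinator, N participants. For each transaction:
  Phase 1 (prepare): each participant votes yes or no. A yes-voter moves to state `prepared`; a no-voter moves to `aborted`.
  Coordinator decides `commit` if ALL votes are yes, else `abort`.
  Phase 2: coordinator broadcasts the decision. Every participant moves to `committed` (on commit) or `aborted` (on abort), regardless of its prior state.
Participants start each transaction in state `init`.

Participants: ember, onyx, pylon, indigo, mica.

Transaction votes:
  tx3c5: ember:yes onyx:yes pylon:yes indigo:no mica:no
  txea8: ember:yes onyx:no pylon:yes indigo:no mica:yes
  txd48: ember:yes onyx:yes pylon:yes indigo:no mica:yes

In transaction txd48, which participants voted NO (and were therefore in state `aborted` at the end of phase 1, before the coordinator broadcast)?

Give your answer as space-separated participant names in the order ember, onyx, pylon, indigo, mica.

Txn txd48 phase 1: ember yes -> prepared; onyx yes -> prepared; pylon yes -> prepared; indigo no -> aborted; mica yes -> prepared

Answer: indigo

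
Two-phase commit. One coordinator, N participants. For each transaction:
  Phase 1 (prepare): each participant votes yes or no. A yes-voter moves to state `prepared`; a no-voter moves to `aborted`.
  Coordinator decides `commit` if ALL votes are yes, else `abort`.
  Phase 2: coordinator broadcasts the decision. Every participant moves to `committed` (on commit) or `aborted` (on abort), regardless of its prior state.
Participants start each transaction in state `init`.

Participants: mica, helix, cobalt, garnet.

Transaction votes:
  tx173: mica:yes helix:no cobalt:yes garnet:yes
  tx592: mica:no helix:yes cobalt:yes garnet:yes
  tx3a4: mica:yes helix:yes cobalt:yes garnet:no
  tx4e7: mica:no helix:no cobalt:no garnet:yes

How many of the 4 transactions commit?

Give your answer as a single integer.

Answer: 0

Derivation:
tx173: no from helix -> abort (commits=0)
tx592: no from mica -> abort (commits=0)
tx3a4: no from garnet -> abort (commits=0)
tx4e7: no from mica, helix, cobalt -> abort (commits=0)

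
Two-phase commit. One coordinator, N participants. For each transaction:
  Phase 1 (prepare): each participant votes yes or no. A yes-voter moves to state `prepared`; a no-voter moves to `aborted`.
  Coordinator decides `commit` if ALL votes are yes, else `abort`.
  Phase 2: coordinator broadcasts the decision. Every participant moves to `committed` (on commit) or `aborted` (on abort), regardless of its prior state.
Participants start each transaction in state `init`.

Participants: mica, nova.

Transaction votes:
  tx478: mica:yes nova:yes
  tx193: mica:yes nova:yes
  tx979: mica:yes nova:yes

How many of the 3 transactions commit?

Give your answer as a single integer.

tx478: all yes -> commit (commits=1)
tx193: all yes -> commit (commits=2)
tx979: all yes -> commit (commits=3)

Answer: 3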